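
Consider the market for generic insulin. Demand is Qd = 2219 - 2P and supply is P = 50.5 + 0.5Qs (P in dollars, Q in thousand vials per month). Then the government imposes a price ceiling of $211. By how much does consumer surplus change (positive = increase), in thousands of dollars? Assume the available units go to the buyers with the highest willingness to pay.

-17712

Rearranging supply gives Qs = 2P - 101. In a free market, 2219 - 2P = 2P - 101 gives the equilibrium P* = 580, Q* = 1059.
Because the ceiling (211) lies below the market-clearing price, it is binding.
At P = 211: Qd = 2219 - 2·211 = 1797 and Qs = 2·211 - 101 = 321.
Consumer surplus without the control is ½ · (1109.5 - 580) · 1059 = 280370.25.
With the ceiling, 321 units are sold at 211 (assume they go to the highest-value buyers). The demand price at Q = 321 is 949, so CS = ½ · [(1109.5 - 211) + (949 - 211)] · 321 = 262658.25.
Change in consumer surplus = 262658.25 - 280370.25 = -17712.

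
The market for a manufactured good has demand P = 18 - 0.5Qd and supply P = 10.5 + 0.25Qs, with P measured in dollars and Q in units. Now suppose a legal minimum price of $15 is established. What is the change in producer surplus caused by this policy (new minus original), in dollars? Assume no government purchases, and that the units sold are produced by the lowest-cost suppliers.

10

Rearranging demand gives Qd = 36 - 2P; rearranging supply gives Qs = 4P - 42. In a free market, 36 - 2P = 4P - 42 gives the equilibrium P* = 13, Q* = 10.
The floor of 15 is above the equilibrium price 13, so it binds.
At P = 15: Qd = 36 - 2·15 = 6 and Qs = 4·15 - 42 = 18.
Producer surplus without the control is ½ · (13 - 10.5) · 10 = 12.5.
With the floor, 6 units are sold at 15. The supply price at Q = 6 is 12, so PS = ½ · [(15 - 10.5) + (15 - 12)] · 6 = 22.5.
Change in producer surplus = 22.5 - 12.5 = 10.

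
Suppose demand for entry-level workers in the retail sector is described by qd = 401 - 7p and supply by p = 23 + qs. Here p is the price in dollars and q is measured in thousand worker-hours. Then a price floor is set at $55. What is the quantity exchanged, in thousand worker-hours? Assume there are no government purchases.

Rearranging supply gives qs = p - 23. Equilibrium: 401 - 7p = p - 23, so 424 = 8p and p* = 53, q* = 30.
Since 55 > 53, the floor is binding.
At p = 55: qd = 401 - 7·55 = 16 and qs = 55 - 23 = 32.
The quantity actually transacted is the short side, demand: 16.

16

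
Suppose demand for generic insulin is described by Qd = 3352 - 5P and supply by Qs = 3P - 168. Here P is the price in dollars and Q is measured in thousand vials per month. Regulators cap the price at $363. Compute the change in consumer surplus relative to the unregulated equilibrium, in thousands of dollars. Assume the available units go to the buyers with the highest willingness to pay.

65580.9

Without the control the market clears where 3352 - 5P = 3P - 168, i.e. P* = 440 and Q* = 1152.
Since 363 < 440, the ceiling is binding.
At P = 363: Qd = 3352 - 5·363 = 1537 and Qs = 3·363 - 168 = 921.
Consumer surplus without the control is ½ · (670.4 - 440) · 1152 = 132710.4.
With the ceiling, 921 units are sold at 363 (assume they go to the highest-value buyers). The demand price at Q = 921 is 486.2, so CS = ½ · [(670.4 - 363) + (486.2 - 363)] · 921 = 198291.3.
Change in consumer surplus = 198291.3 - 132710.4 = 65580.9.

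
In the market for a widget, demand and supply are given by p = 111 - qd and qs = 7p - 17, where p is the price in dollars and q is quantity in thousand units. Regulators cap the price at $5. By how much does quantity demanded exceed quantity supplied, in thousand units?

88

Rearranging demand gives qd = 111 - p. Without the control the market clears where 111 - p = 7p - 17, i.e. p* = 16 and q* = 95.
The ceiling of 5 is below the equilibrium price 16, so it binds.
At p = 5: qd = 111 - 5 = 106 and qs = 7·5 - 17 = 18.
Shortage = qd - qs = 106 - 18 = 88.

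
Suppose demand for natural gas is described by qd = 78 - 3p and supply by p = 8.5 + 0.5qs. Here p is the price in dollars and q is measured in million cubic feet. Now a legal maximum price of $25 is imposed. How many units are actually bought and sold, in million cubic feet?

Rearranging supply gives qs = 2p - 17. Without the control the market clears where 78 - 3p = 2p - 17, i.e. p* = 19 and q* = 21.
The ceiling of 25 is above the equilibrium price 19, so it is not binding; the market clears at p* = 19, q* = 21.

21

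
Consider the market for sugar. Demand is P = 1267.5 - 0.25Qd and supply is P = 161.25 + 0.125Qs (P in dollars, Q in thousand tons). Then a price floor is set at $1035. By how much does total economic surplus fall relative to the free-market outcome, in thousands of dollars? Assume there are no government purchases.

Rearranging demand gives Qd = 5070 - 4P; rearranging supply gives Qs = 8P - 1290. Without the control the market clears where 5070 - 4P = 8P - 1290, i.e. P* = 530 and Q* = 2950.
The floor of 1035 is above the equilibrium price 530, so it binds.
At P = 1035: Qd = 5070 - 4·1035 = 930 and Qs = 8·1035 - 1290 = 6990.
Quantity traded falls to 930. At Q = 930 the demand price is (5070 - 930)/4 = 1035 and the supply price is (1290 + 930)/8 = 277.5.
Deadweight loss = ½ · (1035 - 277.5) · (2950 - 930) = ½ · 757.5 · 2020 = 765075.

765075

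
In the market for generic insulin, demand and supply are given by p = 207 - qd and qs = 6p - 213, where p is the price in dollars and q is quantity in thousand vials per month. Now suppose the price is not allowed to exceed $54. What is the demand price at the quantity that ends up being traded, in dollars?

96

Rearranging demand gives qd = 207 - p. Equilibrium: 207 - p = 6p - 213, so 420 = 7p and p* = 60, q* = 147.
Since 54 < 60, the ceiling is binding.
At p = 54: qd = 207 - 54 = 153 and qs = 6·54 - 213 = 111.
Only 111 units reach the market. On the demand curve, the marginal buyer's willingness to pay at q = 111 is (207 - 111) = 96.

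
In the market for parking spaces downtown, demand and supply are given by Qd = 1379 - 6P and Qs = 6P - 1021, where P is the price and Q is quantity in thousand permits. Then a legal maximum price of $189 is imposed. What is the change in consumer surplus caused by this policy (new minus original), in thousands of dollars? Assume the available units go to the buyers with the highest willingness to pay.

Setting quantity demanded equal to quantity supplied, 1379 - 6P = 6P - 1021, gives P* = 200 and Q* = 179.
Because the ceiling (189) lies below the market-clearing price, it is binding.
At P = 189: Qd = 1379 - 6·189 = 245 and Qs = 6·189 - 1021 = 113.
Consumer surplus without the control is ½ · (1379/6 - 200) · 179 = 32041/12.
With the ceiling, 113 units are sold at 189 (assume they go to the highest-value buyers). The demand price at Q = 113 is 211, so CS = ½ · [(1379/6 - 189) + (211 - 189)] · 113 = 42601/12.
Change in consumer surplus = 42601/12 - 32041/12 = 880.

880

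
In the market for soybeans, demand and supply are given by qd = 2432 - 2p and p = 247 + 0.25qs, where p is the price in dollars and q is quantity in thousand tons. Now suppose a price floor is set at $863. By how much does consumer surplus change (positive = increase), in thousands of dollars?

Rearranging supply gives qs = 4p - 988. In a free market, 2432 - 2p = 4p - 988 gives the equilibrium p* = 570, q* = 1292.
Because the floor (863) lies above the market-clearing price, it is binding.
At p = 863: qd = 2432 - 2·863 = 706 and qs = 4·863 - 988 = 2464.
Consumer surplus without the control is ½ · (1216 - 570) · 1292 = 417316.
With the floor, consumers buy 706 units at 863, so CS = ½ · (1216 - 863) · 706 = 124609.
Change in consumer surplus = 124609 - 417316 = -292707.

-292707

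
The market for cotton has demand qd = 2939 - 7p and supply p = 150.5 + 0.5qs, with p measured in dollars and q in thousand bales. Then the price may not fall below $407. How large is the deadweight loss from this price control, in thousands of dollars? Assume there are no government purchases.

34791.75

Rearranging supply gives qs = 2p - 301. Equilibrium: 2939 - 7p = 2p - 301, so 3240 = 9p and p* = 360, q* = 419.
Because the floor (407) lies above the market-clearing price, it is binding.
At p = 407: qd = 2939 - 7·407 = 90 and qs = 2·407 - 301 = 513.
Quantity traded falls to 90. At q = 90 the demand price is (2939 - 90)/7 = 407 and the supply price is (301 + 90)/2 = 195.5.
Deadweight loss = ½ · (407 - 195.5) · (419 - 90) = ½ · 211.5 · 329 = 34791.75.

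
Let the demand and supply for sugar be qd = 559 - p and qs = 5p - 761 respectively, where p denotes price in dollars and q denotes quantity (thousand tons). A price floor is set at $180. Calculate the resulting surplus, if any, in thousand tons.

In a free market, 559 - p = 5p - 761 gives the equilibrium p* = 220, q* = 339.
Since 180 is below p* = 220, the floor does not bind and the free-market outcome prevails.
Since the control does not bind, there is no surplus.

0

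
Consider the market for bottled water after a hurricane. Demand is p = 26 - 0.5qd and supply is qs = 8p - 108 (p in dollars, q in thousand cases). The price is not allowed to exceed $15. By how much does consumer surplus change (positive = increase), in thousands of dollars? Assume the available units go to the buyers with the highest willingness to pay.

-4

Rearranging demand gives qd = 52 - 2p. Setting quantity demanded equal to quantity supplied, 52 - 2p = 8p - 108, gives p* = 16 and q* = 20.
Since 15 < 16, the ceiling is binding.
At p = 15: qd = 52 - 2·15 = 22 and qs = 8·15 - 108 = 12.
Consumer surplus without the control is ½ · (26 - 16) · 20 = 100.
With the ceiling, 12 units are sold at 15 (assume they go to the highest-value buyers). The demand price at q = 12 is 20, so CS = ½ · [(26 - 15) + (20 - 15)] · 12 = 96.
Change in consumer surplus = 96 - 100 = -4.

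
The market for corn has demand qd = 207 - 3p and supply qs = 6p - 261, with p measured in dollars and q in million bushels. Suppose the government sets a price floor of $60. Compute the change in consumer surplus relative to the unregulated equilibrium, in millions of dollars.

In a free market, 207 - 3p = 6p - 261 gives the equilibrium p* = 52, q* = 51.
Since 60 > 52, the floor is binding.
At p = 60: qd = 207 - 3·60 = 27 and qs = 6·60 - 261 = 99.
Consumer surplus without the control is ½ · (69 - 52) · 51 = 433.5.
With the floor, consumers buy 27 units at 60, so CS = ½ · (69 - 60) · 27 = 121.5.
Change in consumer surplus = 121.5 - 433.5 = -312.

-312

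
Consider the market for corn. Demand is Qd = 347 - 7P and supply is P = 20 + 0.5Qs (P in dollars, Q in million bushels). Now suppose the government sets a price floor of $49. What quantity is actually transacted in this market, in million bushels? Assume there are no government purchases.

4

Rearranging supply gives Qs = 2P - 40. Equilibrium: 347 - 7P = 2P - 40, so 387 = 9P and P* = 43, Q* = 46.
Because the floor (49) lies above the market-clearing price, it is binding.
At P = 49: Qd = 347 - 7·49 = 4 and Qs = 2·49 - 40 = 58.
The quantity actually transacted is the short side, demand: 4.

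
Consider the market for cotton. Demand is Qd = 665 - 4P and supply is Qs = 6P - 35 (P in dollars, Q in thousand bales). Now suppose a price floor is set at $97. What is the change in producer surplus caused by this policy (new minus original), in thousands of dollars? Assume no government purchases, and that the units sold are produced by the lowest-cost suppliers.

6507

Equilibrium: 665 - 4P = 6P - 35, so 700 = 10P and P* = 70, Q* = 385.
The floor of 97 is above the equilibrium price 70, so it binds.
At P = 97: Qd = 665 - 4·97 = 277 and Qs = 6·97 - 35 = 547.
Producer surplus without the control is ½ · (70 - 35/6) · 385 = 148225/12.
With the floor, 277 units are sold at 97. The supply price at Q = 277 is 52, so PS = ½ · [(97 - 35/6) + (97 - 52)] · 277 = 226309/12.
Change in producer surplus = 226309/12 - 148225/12 = 6507.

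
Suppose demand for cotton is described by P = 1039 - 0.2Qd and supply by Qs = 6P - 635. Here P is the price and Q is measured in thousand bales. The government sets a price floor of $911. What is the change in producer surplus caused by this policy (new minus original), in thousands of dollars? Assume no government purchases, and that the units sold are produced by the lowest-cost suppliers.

Rearranging demand gives Qd = 5195 - 5P. Without the control the market clears where 5195 - 5P = 6P - 635, i.e. P* = 530 and Q* = 2545.
The floor of 911 is above the equilibrium price 530, so it binds.
At P = 911: Qd = 5195 - 5·911 = 640 and Qs = 6·911 - 635 = 4831.
Producer surplus without the control is ½ · (530 - 635/6) · 2545 = 6477025/12.
With the floor, 640 units are sold at 911. The supply price at Q = 640 is 212.5, so PS = ½ · [(911 - 635/6) + (911 - 212.5)] · 640 = 1443520/3.
Change in producer surplus = 1443520/3 - 6477025/12 = -58578.75.

-58578.75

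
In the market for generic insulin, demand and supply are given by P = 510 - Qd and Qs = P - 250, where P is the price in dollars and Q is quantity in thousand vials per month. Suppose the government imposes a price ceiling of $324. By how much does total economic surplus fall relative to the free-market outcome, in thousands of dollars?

3136

Rearranging demand gives Qd = 510 - P. In a free market, 510 - P = P - 250 gives the equilibrium P* = 380, Q* = 130.
Since 324 < 380, the ceiling is binding.
At P = 324: Qd = 510 - 324 = 186 and Qs = 324 - 250 = 74.
Quantity traded falls to 74. At Q = 74 the demand price is 510 - 74 = 436 and the supply price is 250 + 74 = 324.
Deadweight loss = ½ · (436 - 324) · (130 - 74) = ½ · 112 · 56 = 3136.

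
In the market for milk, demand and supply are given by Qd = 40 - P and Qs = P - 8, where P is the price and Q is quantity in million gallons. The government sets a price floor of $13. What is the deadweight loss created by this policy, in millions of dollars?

0

In a free market, 40 - P = P - 8 gives the equilibrium P* = 24, Q* = 16.
The floor of 13 is below the equilibrium price 24, so it is not binding; the market clears at P* = 24, Q* = 16.
Since the control does not bind, no trades are prevented and deadweight loss is zero.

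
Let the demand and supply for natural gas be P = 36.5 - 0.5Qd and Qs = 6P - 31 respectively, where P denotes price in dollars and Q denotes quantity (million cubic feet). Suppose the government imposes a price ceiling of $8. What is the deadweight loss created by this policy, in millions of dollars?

300

Rearranging demand gives Qd = 73 - 2P. Setting quantity demanded equal to quantity supplied, 73 - 2P = 6P - 31, gives P* = 13 and Q* = 47.
Because the ceiling (8) lies below the market-clearing price, it is binding.
At P = 8: Qd = 73 - 2·8 = 57 and Qs = 6·8 - 31 = 17.
Quantity traded falls to 17. At Q = 17 the demand price is (73 - 17)/2 = 28 and the supply price is (31 + 17)/6 = 8.
Deadweight loss = ½ · (28 - 8) · (47 - 17) = ½ · 20 · 30 = 300.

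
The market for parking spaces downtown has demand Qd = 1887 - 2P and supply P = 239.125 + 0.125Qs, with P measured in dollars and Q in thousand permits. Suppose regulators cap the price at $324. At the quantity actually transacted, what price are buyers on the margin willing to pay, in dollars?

Rearranging supply gives Qs = 8P - 1913. Setting quantity demanded equal to quantity supplied, 1887 - 2P = 8P - 1913, gives P* = 380 and Q* = 1127.
Because the ceiling (324) lies below the market-clearing price, it is binding.
At P = 324: Qd = 1887 - 2·324 = 1239 and Qs = 8·324 - 1913 = 679.
Only 679 units reach the market. On the demand curve, the marginal buyer's willingness to pay at Q = 679 is (1887 - 679)/2 = 604.

604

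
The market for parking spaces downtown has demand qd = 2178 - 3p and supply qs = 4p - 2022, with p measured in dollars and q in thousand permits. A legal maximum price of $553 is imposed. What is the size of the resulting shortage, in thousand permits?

329

Setting quantity demanded equal to quantity supplied, 2178 - 3p = 4p - 2022, gives p* = 600 and q* = 378.
Since 553 < 600, the ceiling is binding.
At p = 553: qd = 2178 - 3·553 = 519 and qs = 4·553 - 2022 = 190.
Shortage = qd - qs = 519 - 190 = 329.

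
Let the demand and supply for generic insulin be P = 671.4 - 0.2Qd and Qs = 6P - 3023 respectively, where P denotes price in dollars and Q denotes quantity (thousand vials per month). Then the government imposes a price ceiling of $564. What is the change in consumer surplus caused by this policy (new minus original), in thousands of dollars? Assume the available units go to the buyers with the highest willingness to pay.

Rearranging demand gives Qd = 3357 - 5P. Setting quantity demanded equal to quantity supplied, 3357 - 5P = 6P - 3023, gives P* = 580 and Q* = 457.
Because the ceiling (564) lies below the market-clearing price, it is binding.
At P = 564: Qd = 3357 - 5·564 = 537 and Qs = 6·564 - 3023 = 361.
Consumer surplus without the control is ½ · (671.4 - 580) · 457 = 20884.9.
With the ceiling, 361 units are sold at 564 (assume they go to the highest-value buyers). The demand price at Q = 361 is 599.2, so CS = ½ · [(671.4 - 564) + (599.2 - 564)] · 361 = 25739.3.
Change in consumer surplus = 25739.3 - 20884.9 = 4854.4.

4854.4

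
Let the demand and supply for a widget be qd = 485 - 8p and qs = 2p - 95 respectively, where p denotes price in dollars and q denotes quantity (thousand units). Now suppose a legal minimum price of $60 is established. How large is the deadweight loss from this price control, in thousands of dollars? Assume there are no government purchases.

80

In a free market, 485 - 8p = 2p - 95 gives the equilibrium p* = 58, q* = 21.
Since 60 > 58, the floor is binding.
At p = 60: qd = 485 - 8·60 = 5 and qs = 2·60 - 95 = 25.
Quantity traded falls to 5. At q = 5 the demand price is (485 - 5)/8 = 60 and the supply price is (95 + 5)/2 = 50.
Deadweight loss = ½ · (60 - 50) · (21 - 5) = ½ · 10 · 16 = 80.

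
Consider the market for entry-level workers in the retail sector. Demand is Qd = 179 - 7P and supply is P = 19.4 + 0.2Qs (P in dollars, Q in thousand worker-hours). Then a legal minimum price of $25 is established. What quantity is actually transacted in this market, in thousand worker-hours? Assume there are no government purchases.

Rearranging supply gives Qs = 5P - 97. Setting quantity demanded equal to quantity supplied, 179 - 7P = 5P - 97, gives P* = 23 and Q* = 18.
Because the floor (25) lies above the market-clearing price, it is binding.
At P = 25: Qd = 179 - 7·25 = 4 and Qs = 5·25 - 97 = 28.
The quantity actually transacted is the short side, demand: 4.

4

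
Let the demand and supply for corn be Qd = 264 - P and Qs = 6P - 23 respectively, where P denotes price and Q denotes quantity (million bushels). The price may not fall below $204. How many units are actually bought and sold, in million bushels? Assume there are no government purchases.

60

Equilibrium: 264 - P = 6P - 23, so 287 = 7P and P* = 41, Q* = 223.
The floor of 204 is above the equilibrium price 41, so it binds.
At P = 204: Qd = 264 - 204 = 60 and Qs = 6·204 - 23 = 1201.
The quantity actually transacted is the short side, demand: 60.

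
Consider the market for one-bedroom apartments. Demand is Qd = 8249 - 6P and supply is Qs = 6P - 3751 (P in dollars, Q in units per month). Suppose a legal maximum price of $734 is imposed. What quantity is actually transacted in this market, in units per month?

Setting quantity demanded equal to quantity supplied, 8249 - 6P = 6P - 3751, gives P* = 1000 and Q* = 2249.
Because the ceiling (734) lies below the market-clearing price, it is binding.
At P = 734: Qd = 8249 - 6·734 = 3845 and Qs = 6·734 - 3751 = 653.
The quantity actually transacted is the short side, supply: 653.

653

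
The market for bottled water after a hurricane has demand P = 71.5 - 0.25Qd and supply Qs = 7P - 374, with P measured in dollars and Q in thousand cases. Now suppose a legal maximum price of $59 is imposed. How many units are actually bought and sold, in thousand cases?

39

Rearranging demand gives Qd = 286 - 4P. Without the control the market clears where 286 - 4P = 7P - 374, i.e. P* = 60 and Q* = 46.
The ceiling of 59 is below the equilibrium price 60, so it binds.
At P = 59: Qd = 286 - 4·59 = 50 and Qs = 7·59 - 374 = 39.
The quantity actually transacted is the short side, supply: 39.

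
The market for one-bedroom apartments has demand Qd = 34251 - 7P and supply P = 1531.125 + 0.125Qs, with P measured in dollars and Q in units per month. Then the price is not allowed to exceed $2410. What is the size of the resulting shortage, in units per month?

Rearranging supply gives Qs = 8P - 12249. In a free market, 34251 - 7P = 8P - 12249 gives the equilibrium P* = 3100, Q* = 12551.
The ceiling of 2410 is below the equilibrium price 3100, so it binds.
At P = 2410: Qd = 34251 - 7·2410 = 17381 and Qs = 8·2410 - 12249 = 7031.
Shortage = Qd - Qs = 17381 - 7031 = 10350.

10350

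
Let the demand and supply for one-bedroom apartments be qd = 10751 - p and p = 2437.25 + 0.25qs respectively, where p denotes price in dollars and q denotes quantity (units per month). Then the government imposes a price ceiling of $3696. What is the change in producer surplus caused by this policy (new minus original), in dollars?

Rearranging supply gives qs = 4p - 9749. Without the control the market clears where 10751 - p = 4p - 9749, i.e. p* = 4100 and q* = 6651.
The ceiling of 3696 is below the equilibrium price 4100, so it binds.
At p = 3696: qd = 10751 - 3696 = 7055 and qs = 4·3696 - 9749 = 5035.
Producer surplus without the control is ½ · (4100 - 2437.25) · 6651 = 5529475.125.
With the ceiling, producers sell 5035 units at 3696, so PS = ½ · (3696 - 2437.25) · 5035 = 3168903.125.
Change in producer surplus = 3168903.125 - 5529475.125 = -2360572.

-2360572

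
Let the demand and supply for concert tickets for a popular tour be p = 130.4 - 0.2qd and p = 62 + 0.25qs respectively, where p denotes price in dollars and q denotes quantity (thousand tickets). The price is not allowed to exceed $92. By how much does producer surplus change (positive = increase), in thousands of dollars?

Rearranging demand gives qd = 652 - 5p; rearranging supply gives qs = 4p - 248. In a free market, 652 - 5p = 4p - 248 gives the equilibrium p* = 100, q* = 152.
Because the ceiling (92) lies below the market-clearing price, it is binding.
At p = 92: qd = 652 - 5·92 = 192 and qs = 4·92 - 248 = 120.
Producer surplus without the control is ½ · (100 - 62) · 152 = 2888.
With the ceiling, producers sell 120 units at 92, so PS = ½ · (92 - 62) · 120 = 1800.
Change in producer surplus = 1800 - 2888 = -1088.

-1088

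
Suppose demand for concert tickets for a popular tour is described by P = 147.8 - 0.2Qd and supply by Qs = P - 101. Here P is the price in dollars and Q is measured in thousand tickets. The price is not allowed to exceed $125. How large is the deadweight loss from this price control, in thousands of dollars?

Rearranging demand gives Qd = 739 - 5P. Setting quantity demanded equal to quantity supplied, 739 - 5P = P - 101, gives P* = 140 and Q* = 39.
Since 125 < 140, the ceiling is binding.
At P = 125: Qd = 739 - 5·125 = 114 and Qs = 125 - 101 = 24.
Quantity traded falls to 24. At Q = 24 the demand price is (739 - 24)/5 = 143 and the supply price is 101 + 24 = 125.
Deadweight loss = ½ · (143 - 125) · (39 - 24) = ½ · 18 · 15 = 135.

135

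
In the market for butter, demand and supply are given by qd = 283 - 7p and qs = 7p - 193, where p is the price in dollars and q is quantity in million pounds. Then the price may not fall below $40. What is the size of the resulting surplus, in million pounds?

Equilibrium: 283 - 7p = 7p - 193, so 476 = 14p and p* = 34, q* = 45.
The floor of 40 is above the equilibrium price 34, so it binds.
At p = 40: qd = 283 - 7·40 = 3 and qs = 7·40 - 193 = 87.
Surplus = qs - qd = 87 - 3 = 84.

84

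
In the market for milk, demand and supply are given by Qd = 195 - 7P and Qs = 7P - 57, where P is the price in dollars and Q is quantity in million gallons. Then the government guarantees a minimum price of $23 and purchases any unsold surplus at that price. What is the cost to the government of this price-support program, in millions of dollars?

Equilibrium: 195 - 7P = 7P - 57, so 252 = 14P and P* = 18, Q* = 69.
Because the floor (23) lies above the market-clearing price, it is binding.
At P = 23: Qd = 195 - 7·23 = 34 and Qs = 7·23 - 57 = 104.
Surplus = Qs - Qd = 70.
Government expenditure = surplus × support price = 70 × 23 = 1610.

1610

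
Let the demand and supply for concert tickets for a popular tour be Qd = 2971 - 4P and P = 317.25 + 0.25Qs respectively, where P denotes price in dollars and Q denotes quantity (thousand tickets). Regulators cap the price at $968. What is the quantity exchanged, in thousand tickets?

851

Rearranging supply gives Qs = 4P - 1269. Without the control the market clears where 2971 - 4P = 4P - 1269, i.e. P* = 530 and Q* = 851.
The ceiling of 968 is above the equilibrium price 530, so it is not binding; the market clears at P* = 530, Q* = 851.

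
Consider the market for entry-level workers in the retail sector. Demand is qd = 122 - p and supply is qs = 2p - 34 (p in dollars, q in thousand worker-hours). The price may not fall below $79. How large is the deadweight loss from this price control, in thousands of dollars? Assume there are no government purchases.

546.75

Without the control the market clears where 122 - p = 2p - 34, i.e. p* = 52 and q* = 70.
Since 79 > 52, the floor is binding.
At p = 79: qd = 122 - 79 = 43 and qs = 2·79 - 34 = 124.
Quantity traded falls to 43. At q = 43 the demand price is 122 - 43 = 79 and the supply price is (34 + 43)/2 = 38.5.
Deadweight loss = ½ · (79 - 38.5) · (70 - 43) = ½ · 40.5 · 27 = 546.75.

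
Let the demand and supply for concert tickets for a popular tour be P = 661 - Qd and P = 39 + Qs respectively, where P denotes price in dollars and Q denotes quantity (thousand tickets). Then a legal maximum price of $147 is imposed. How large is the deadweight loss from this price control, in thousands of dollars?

41209

Rearranging demand gives Qd = 661 - P; rearranging supply gives Qs = P - 39. In a free market, 661 - P = P - 39 gives the equilibrium P* = 350, Q* = 311.
The ceiling of 147 is below the equilibrium price 350, so it binds.
At P = 147: Qd = 661 - 147 = 514 and Qs = 147 - 39 = 108.
Quantity traded falls to 108. At Q = 108 the demand price is 661 - 108 = 553 and the supply price is 39 + 108 = 147.
Deadweight loss = ½ · (553 - 147) · (311 - 108) = ½ · 406 · 203 = 41209.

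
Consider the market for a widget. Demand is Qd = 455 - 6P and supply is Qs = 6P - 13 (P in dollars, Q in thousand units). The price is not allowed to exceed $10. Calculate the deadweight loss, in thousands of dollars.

Setting quantity demanded equal to quantity supplied, 455 - 6P = 6P - 13, gives P* = 39 and Q* = 221.
The ceiling of 10 is below the equilibrium price 39, so it binds.
At P = 10: Qd = 455 - 6·10 = 395 and Qs = 6·10 - 13 = 47.
Quantity traded falls to 47. At Q = 47 the demand price is (455 - 47)/6 = 68 and the supply price is (13 + 47)/6 = 10.
Deadweight loss = ½ · (68 - 10) · (221 - 47) = ½ · 58 · 174 = 5046.

5046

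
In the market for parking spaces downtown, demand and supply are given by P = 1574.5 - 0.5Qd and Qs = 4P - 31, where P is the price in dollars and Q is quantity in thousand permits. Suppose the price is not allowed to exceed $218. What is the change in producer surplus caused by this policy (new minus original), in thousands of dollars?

Rearranging demand gives Qd = 3149 - 2P. In a free market, 3149 - 2P = 4P - 31 gives the equilibrium P* = 530, Q* = 2089.
Because the ceiling (218) lies below the market-clearing price, it is binding.
At P = 218: Qd = 3149 - 2·218 = 2713 and Qs = 4·218 - 31 = 841.
Producer surplus without the control is ½ · (530 - 7.75) · 2089 = 545490.125.
With the ceiling, producers sell 841 units at 218, so PS = ½ · (218 - 7.75) · 841 = 88410.125.
Change in producer surplus = 88410.125 - 545490.125 = -457080.

-457080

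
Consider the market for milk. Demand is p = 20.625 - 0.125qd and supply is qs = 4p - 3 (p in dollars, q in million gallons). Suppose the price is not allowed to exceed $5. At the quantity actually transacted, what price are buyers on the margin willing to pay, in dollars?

18.5

Rearranging demand gives qd = 165 - 8p. Equilibrium: 165 - 8p = 4p - 3, so 168 = 12p and p* = 14, q* = 53.
Since 5 < 14, the ceiling is binding.
At p = 5: qd = 165 - 8·5 = 125 and qs = 4·5 - 3 = 17.
Only 17 units reach the market. On the demand curve, the marginal buyer's willingness to pay at q = 17 is (165 - 17)/8 = 18.5.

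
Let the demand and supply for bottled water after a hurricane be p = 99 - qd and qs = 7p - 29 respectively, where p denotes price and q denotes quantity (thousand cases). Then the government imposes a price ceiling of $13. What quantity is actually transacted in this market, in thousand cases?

Rearranging demand gives qd = 99 - p. Without the control the market clears where 99 - p = 7p - 29, i.e. p* = 16 and q* = 83.
The ceiling of 13 is below the equilibrium price 16, so it binds.
At p = 13: qd = 99 - 13 = 86 and qs = 7·13 - 29 = 62.
The quantity actually transacted is the short side, supply: 62.

62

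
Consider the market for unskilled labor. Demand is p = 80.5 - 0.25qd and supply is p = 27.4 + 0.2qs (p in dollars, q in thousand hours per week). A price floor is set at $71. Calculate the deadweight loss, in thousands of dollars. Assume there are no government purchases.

Rearranging demand gives qd = 322 - 4p; rearranging supply gives qs = 5p - 137. Setting quantity demanded equal to quantity supplied, 322 - 4p = 5p - 137, gives p* = 51 and q* = 118.
Because the floor (71) lies above the market-clearing price, it is binding.
At p = 71: qd = 322 - 4·71 = 38 and qs = 5·71 - 137 = 218.
Quantity traded falls to 38. At q = 38 the demand price is (322 - 38)/4 = 71 and the supply price is (137 + 38)/5 = 35.
Deadweight loss = ½ · (71 - 35) · (118 - 38) = ½ · 36 · 80 = 1440.

1440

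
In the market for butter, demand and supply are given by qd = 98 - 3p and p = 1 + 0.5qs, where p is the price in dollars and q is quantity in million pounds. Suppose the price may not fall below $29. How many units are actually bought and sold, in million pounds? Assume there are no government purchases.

Rearranging supply gives qs = 2p - 2. Equilibrium: 98 - 3p = 2p - 2, so 100 = 5p and p* = 20, q* = 38.
Since 29 > 20, the floor is binding.
At p = 29: qd = 98 - 3·29 = 11 and qs = 2·29 - 2 = 56.
The quantity actually transacted is the short side, demand: 11.

11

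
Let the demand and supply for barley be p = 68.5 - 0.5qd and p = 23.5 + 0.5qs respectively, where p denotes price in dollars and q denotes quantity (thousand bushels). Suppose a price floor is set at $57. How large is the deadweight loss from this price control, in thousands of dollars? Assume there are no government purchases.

242

Rearranging demand gives qd = 137 - 2p; rearranging supply gives qs = 2p - 47. Equilibrium: 137 - 2p = 2p - 47, so 184 = 4p and p* = 46, q* = 45.
The floor of 57 is above the equilibrium price 46, so it binds.
At p = 57: qd = 137 - 2·57 = 23 and qs = 2·57 - 47 = 67.
Quantity traded falls to 23. At q = 23 the demand price is (137 - 23)/2 = 57 and the supply price is (47 + 23)/2 = 35.
Deadweight loss = ½ · (57 - 35) · (45 - 23) = ½ · 22 · 22 = 242.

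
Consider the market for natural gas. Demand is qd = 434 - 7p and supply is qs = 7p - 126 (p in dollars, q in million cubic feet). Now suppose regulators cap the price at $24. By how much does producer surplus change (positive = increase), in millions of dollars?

Setting quantity demanded equal to quantity supplied, 434 - 7p = 7p - 126, gives p* = 40 and q* = 154.
Because the ceiling (24) lies below the market-clearing price, it is binding.
At p = 24: qd = 434 - 7·24 = 266 and qs = 7·24 - 126 = 42.
Producer surplus without the control is ½ · (40 - 18) · 154 = 1694.
With the ceiling, producers sell 42 units at 24, so PS = ½ · (24 - 18) · 42 = 126.
Change in producer surplus = 126 - 1694 = -1568.

-1568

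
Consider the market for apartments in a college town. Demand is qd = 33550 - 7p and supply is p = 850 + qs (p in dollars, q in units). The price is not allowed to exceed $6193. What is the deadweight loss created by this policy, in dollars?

0

Rearranging supply gives qs = p - 850. Without the control the market clears where 33550 - 7p = p - 850, i.e. p* = 4300 and q* = 3450.
The ceiling of 6193 is above the equilibrium price 4300, so it is not binding; the market clears at p* = 4300, q* = 3450.
Since the control does not bind, no trades are prevented and deadweight loss is zero.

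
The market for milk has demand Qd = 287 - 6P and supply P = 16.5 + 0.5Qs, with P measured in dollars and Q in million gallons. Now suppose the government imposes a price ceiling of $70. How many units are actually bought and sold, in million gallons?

47

Rearranging supply gives Qs = 2P - 33. In a free market, 287 - 6P = 2P - 33 gives the equilibrium P* = 40, Q* = 47.
The ceiling of 70 is above the equilibrium price 40, so it is not binding; the market clears at P* = 40, Q* = 47.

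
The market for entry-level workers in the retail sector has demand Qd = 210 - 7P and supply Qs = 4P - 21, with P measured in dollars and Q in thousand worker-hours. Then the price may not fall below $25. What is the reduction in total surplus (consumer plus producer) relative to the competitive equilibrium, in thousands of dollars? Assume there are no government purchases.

154

Equilibrium: 210 - 7P = 4P - 21, so 231 = 11P and P* = 21, Q* = 63.
The floor of 25 is above the equilibrium price 21, so it binds.
At P = 25: Qd = 210 - 7·25 = 35 and Qs = 4·25 - 21 = 79.
Quantity traded falls to 35. At Q = 35 the demand price is (210 - 35)/7 = 25 and the supply price is (21 + 35)/4 = 14.
Deadweight loss = ½ · (25 - 14) · (63 - 35) = ½ · 11 · 28 = 154.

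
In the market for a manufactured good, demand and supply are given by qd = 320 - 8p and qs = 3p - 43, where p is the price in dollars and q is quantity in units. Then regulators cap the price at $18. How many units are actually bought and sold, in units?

11

Equilibrium: 320 - 8p = 3p - 43, so 363 = 11p and p* = 33, q* = 56.
Since 18 < 33, the ceiling is binding.
At p = 18: qd = 320 - 8·18 = 176 and qs = 3·18 - 43 = 11.
The quantity actually transacted is the short side, supply: 11.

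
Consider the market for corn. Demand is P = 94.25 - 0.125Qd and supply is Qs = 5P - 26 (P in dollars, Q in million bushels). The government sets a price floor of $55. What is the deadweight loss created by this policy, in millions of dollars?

Rearranging demand gives Qd = 754 - 8P. Setting quantity demanded equal to quantity supplied, 754 - 8P = 5P - 26, gives P* = 60 and Q* = 274.
Since 55 is below P* = 60, the floor does not bind and the free-market outcome prevails.
Since the control does not bind, no trades are prevented and deadweight loss is zero.

0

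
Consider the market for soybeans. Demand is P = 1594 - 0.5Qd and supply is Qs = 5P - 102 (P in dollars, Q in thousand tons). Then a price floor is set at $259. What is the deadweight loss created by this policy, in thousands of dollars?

0

Rearranging demand gives Qd = 3188 - 2P. Setting quantity demanded equal to quantity supplied, 3188 - 2P = 5P - 102, gives P* = 470 and Q* = 2248.
The floor of 259 is below the equilibrium price 470, so it is not binding; the market clears at P* = 470, Q* = 2248.
Since the control does not bind, no trades are prevented and deadweight loss is zero.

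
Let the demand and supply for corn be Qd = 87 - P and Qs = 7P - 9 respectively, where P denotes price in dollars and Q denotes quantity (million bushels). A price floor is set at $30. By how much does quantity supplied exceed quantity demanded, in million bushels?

144

Without the control the market clears where 87 - P = 7P - 9, i.e. P* = 12 and Q* = 75.
Since 30 > 12, the floor is binding.
At P = 30: Qd = 87 - 30 = 57 and Qs = 7·30 - 9 = 201.
Surplus = Qs - Qd = 201 - 57 = 144.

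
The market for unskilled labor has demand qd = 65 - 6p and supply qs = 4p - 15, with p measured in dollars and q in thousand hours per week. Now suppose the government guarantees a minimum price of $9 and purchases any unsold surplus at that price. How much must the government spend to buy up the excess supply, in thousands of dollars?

90

Without the control the market clears where 65 - 6p = 4p - 15, i.e. p* = 8 and q* = 17.
The floor of 9 is above the equilibrium price 8, so it binds.
At p = 9: qd = 65 - 6·9 = 11 and qs = 4·9 - 15 = 21.
Surplus = qs - qd = 10.
Government expenditure = surplus × support price = 10 × 9 = 90.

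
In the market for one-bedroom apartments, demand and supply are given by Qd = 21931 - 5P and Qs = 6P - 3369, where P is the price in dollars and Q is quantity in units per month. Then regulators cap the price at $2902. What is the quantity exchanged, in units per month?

In a free market, 21931 - 5P = 6P - 3369 gives the equilibrium P* = 2300, Q* = 10431.
Since 2902 is above P* = 2300, the ceiling does not bind and the free-market outcome prevails.

10431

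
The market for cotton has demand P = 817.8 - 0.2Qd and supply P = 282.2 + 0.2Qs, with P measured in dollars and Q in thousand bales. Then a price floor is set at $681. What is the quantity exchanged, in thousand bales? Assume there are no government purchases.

Rearranging demand gives Qd = 4089 - 5P; rearranging supply gives Qs = 5P - 1411. In a free market, 4089 - 5P = 5P - 1411 gives the equilibrium P* = 550, Q* = 1339.
Since 681 > 550, the floor is binding.
At P = 681: Qd = 4089 - 5·681 = 684 and Qs = 5·681 - 1411 = 1994.
The quantity actually transacted is the short side, demand: 684.

684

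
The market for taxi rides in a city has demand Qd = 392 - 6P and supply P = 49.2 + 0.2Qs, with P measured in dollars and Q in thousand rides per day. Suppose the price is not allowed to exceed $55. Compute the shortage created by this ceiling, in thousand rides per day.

Rearranging supply gives Qs = 5P - 246. In a free market, 392 - 6P = 5P - 246 gives the equilibrium P* = 58, Q* = 44.
The ceiling of 55 is below the equilibrium price 58, so it binds.
At P = 55: Qd = 392 - 6·55 = 62 and Qs = 5·55 - 246 = 29.
Shortage = Qd - Qs = 62 - 29 = 33.

33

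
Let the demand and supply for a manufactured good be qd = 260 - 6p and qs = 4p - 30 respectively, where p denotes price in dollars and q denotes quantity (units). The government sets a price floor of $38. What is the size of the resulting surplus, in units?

Equilibrium: 260 - 6p = 4p - 30, so 290 = 10p and p* = 29, q* = 86.
Because the floor (38) lies above the market-clearing price, it is binding.
At p = 38: qd = 260 - 6·38 = 32 and qs = 4·38 - 30 = 122.
Surplus = qs - qd = 122 - 32 = 90.

90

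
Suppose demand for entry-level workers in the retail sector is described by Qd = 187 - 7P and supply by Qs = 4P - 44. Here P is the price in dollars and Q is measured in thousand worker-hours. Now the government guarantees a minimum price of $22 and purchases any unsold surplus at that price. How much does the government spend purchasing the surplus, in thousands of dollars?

242

Without the control the market clears where 187 - 7P = 4P - 44, i.e. P* = 21 and Q* = 40.
Because the floor (22) lies above the market-clearing price, it is binding.
At P = 22: Qd = 187 - 7·22 = 33 and Qs = 4·22 - 44 = 44.
Surplus = Qs - Qd = 11.
Government expenditure = surplus × support price = 11 × 22 = 242.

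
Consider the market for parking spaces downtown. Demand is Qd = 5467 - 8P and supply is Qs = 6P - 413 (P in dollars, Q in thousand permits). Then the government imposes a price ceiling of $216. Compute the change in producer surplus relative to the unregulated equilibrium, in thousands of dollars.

-304980

Without the control the market clears where 5467 - 8P = 6P - 413, i.e. P* = 420 and Q* = 2107.
Because the ceiling (216) lies below the market-clearing price, it is binding.
At P = 216: Qd = 5467 - 8·216 = 3739 and Qs = 6·216 - 413 = 883.
Producer surplus without the control is ½ · (420 - 413/6) · 2107 = 4439449/12.
With the ceiling, producers sell 883 units at 216, so PS = ½ · (216 - 413/6) · 883 = 779689/12.
Change in producer surplus = 779689/12 - 4439449/12 = -304980.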